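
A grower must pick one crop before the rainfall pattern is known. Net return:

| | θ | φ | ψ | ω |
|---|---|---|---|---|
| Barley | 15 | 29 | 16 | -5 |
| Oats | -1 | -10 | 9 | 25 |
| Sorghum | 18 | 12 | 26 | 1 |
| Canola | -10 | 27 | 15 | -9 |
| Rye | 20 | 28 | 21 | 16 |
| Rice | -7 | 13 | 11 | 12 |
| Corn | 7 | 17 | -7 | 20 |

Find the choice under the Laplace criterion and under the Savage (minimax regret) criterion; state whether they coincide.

Row averages: Barley=13.75, Oats=5.75, Sorghum=14.25, Canola=5.75, Rye=21.25, Rice=7.25, Corn=9.25
Highest average = 21.25 → Rye.
Column bests: θ=20, φ=29, ψ=26, ω=25.
Barley regrets: 5, 0, 10, 30 → max 30
Oats regrets: 21, 39, 17, 0 → max 39
Sorghum regrets: 2, 17, 0, 24 → max 24
Canola regrets: 30, 2, 11, 34 → max 34
Rye regrets: 0, 1, 5, 9 → max 9
Rice regrets: 27, 16, 15, 13 → max 27
Corn regrets: 13, 12, 33, 5 → max 33
Smallest max regret = 9 → Rye.

laplace → Rye; minimax regret → Rye (agree)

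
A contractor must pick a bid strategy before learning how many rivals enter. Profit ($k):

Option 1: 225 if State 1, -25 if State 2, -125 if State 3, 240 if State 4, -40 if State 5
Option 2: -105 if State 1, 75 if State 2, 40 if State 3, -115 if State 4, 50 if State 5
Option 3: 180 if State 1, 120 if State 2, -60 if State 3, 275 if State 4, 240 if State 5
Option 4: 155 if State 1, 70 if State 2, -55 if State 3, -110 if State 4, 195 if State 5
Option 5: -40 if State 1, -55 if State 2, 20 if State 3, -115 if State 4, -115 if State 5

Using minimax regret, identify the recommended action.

Option 3

Column bests: State 1=225, State 2=120, State 3=40, State 4=275, State 5=240.
Option 1 regrets: 0, 145, 165, 35, 280 → max 280
Option 2 regrets: 330, 45, 0, 390, 190 → max 390
Option 3 regrets: 45, 0, 100, 0, 0 → max 100
Option 4 regrets: 70, 50, 95, 385, 45 → max 385
Option 5 regrets: 265, 175, 20, 390, 355 → max 390
Smallest max regret = 100 → Option 3.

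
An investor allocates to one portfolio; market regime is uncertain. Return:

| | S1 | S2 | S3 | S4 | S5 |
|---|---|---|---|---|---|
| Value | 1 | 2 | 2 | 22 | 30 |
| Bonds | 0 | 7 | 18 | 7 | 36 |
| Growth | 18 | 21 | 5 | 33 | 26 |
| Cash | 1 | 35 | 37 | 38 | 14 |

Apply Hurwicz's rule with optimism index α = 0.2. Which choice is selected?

Growth

Value: 0.2·30 + 0.8·1 = 6.8
Bonds: 0.2·36 + 0.8·0 = 7.2
Growth: 0.2·33 + 0.8·5 = 10.6
Cash: 0.2·38 + 0.8·1 = 8.4
Highest Hurwicz score = 10.6 → Growth.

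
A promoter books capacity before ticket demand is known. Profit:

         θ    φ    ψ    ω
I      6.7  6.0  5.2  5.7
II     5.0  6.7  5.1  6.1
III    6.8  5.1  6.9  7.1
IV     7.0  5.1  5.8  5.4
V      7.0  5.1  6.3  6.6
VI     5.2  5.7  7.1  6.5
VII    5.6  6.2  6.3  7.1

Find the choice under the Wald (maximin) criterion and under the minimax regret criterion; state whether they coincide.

Row minima: I=5.2, II=5.0, III=5.1, IV=5.1, V=5.1, VI=5.2, VII=5.6
Best worst-case = 5.6 → VII.
Column bests: θ=7.0, φ=6.7, ψ=7.1, ω=7.1.
I regrets: 0.3, 0.7, 1.9, 1.4 → max 1.9
II regrets: 2.0, 0.0, 2.0, 1.0 → max 2.0
III regrets: 0.2, 1.6, 0.2, 0.0 → max 1.6
IV regrets: 0.0, 1.6, 1.3, 1.7 → max 1.7
V regrets: 0.0, 1.6, 0.8, 0.5 → max 1.6
VI regrets: 1.8, 1.0, 0.0, 0.6 → max 1.8
VII regrets: 1.4, 0.5, 0.8, 0.0 → max 1.4
Smallest max regret = 1.4 → VII.

maximin → VII; minimax regret → VII (agree)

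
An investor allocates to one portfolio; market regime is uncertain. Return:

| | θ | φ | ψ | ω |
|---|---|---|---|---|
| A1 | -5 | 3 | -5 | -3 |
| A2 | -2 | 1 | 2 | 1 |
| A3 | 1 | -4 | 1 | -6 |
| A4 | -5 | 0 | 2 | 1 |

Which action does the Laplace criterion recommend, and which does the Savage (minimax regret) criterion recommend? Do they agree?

Row averages: A1=-2.5, A2=0.5, A3=-2, A4=-0.5
Highest average = 0.5 → A2.
Column bests: θ=1, φ=3, ψ=2, ω=1.
A1 regrets: 6, 0, 7, 4 → max 7
A2 regrets: 3, 2, 0, 0 → max 3
A3 regrets: 0, 7, 1, 7 → max 7
A4 regrets: 6, 3, 0, 0 → max 6
Smallest max regret = 3 → A2.

laplace → A2; minimax regret → A2 (agree)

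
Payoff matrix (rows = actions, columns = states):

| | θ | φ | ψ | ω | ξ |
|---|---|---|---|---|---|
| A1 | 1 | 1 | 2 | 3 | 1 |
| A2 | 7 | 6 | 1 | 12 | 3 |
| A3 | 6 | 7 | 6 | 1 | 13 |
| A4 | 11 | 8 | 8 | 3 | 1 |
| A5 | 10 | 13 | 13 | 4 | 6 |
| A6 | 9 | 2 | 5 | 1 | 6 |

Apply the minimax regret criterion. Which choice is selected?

A5

Column bests: θ=11, φ=13, ψ=13, ω=12, ξ=13.
A1 regrets: 10, 12, 11, 9, 12 → max 12
A2 regrets: 4, 7, 12, 0, 10 → max 12
A3 regrets: 5, 6, 7, 11, 0 → max 11
A4 regrets: 0, 5, 5, 9, 12 → max 12
A5 regrets: 1, 0, 0, 8, 7 → max 8
A6 regrets: 2, 11, 8, 11, 7 → max 11
Smallest max regret = 8 → A5.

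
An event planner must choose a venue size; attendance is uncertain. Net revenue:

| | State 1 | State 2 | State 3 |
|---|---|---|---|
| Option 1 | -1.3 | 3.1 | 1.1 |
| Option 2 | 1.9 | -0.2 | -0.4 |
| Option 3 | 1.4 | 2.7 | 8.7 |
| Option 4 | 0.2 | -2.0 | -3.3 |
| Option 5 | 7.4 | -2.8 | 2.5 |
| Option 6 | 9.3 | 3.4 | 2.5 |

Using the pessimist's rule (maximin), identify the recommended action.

Option 6

Row minima: Option 1=-1.3, Option 2=-0.4, Option 3=1.4, Option 4=-3.3, Option 5=-2.8, Option 6=2.5
Best worst-case = 2.5 → Option 6.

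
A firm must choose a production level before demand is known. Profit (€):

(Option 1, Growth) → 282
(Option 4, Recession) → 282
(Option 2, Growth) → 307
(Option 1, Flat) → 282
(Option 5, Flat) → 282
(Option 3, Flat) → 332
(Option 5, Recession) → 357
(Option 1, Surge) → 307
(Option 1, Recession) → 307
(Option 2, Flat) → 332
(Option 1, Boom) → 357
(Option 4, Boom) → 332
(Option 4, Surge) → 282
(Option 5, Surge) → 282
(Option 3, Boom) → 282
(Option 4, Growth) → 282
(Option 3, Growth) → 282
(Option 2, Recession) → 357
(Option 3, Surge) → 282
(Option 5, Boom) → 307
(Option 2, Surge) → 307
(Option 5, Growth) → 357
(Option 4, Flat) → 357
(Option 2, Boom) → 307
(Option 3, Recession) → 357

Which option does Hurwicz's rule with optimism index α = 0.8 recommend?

Option 1: 0.8·357 + 0.2·282 = 342
Option 2: 0.8·357 + 0.2·307 = 347
Option 3: 0.8·357 + 0.2·282 = 342
Option 4: 0.8·357 + 0.2·282 = 342
Option 5: 0.8·357 + 0.2·282 = 342
Highest Hurwicz score = 347 → Option 2.

Option 2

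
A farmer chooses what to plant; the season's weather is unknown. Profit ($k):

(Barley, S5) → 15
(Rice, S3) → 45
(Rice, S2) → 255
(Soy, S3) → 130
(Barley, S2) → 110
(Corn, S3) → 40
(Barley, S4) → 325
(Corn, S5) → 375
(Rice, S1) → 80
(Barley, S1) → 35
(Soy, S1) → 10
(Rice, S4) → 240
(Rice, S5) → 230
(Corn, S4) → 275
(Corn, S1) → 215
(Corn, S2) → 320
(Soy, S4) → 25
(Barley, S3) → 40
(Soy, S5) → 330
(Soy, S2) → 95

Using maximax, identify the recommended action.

Row maxima: Barley=325, Rice=255, Soy=330, Corn=375
Best best-case = 375 → Corn.

Corn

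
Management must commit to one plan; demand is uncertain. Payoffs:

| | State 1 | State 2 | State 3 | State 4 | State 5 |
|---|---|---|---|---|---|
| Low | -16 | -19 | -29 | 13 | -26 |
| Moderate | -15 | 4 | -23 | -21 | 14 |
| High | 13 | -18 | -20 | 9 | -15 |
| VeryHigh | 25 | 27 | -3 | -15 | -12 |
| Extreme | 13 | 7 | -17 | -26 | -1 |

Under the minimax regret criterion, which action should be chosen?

VeryHigh

Column bests: State 1=25, State 2=27, State 3=-3, State 4=13, State 5=14.
Low regrets: 41, 46, 26, 0, 40 → max 46
Moderate regrets: 40, 23, 20, 34, 0 → max 40
High regrets: 12, 45, 17, 4, 29 → max 45
VeryHigh regrets: 0, 0, 0, 28, 26 → max 28
Extreme regrets: 12, 20, 14, 39, 15 → max 39
Smallest max regret = 28 → VeryHigh.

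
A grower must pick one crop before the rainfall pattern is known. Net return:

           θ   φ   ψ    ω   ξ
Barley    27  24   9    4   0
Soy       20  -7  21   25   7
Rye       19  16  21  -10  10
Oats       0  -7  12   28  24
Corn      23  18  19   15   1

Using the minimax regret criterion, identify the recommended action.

Column bests: θ=27, φ=24, ψ=21, ω=28, ξ=24.
Barley regrets: 0, 0, 12, 24, 24 → max 24
Soy regrets: 7, 31, 0, 3, 17 → max 31
Rye regrets: 8, 8, 0, 38, 14 → max 38
Oats regrets: 27, 31, 9, 0, 0 → max 31
Corn regrets: 4, 6, 2, 13, 23 → max 23
Smallest max regret = 23 → Corn.

Corn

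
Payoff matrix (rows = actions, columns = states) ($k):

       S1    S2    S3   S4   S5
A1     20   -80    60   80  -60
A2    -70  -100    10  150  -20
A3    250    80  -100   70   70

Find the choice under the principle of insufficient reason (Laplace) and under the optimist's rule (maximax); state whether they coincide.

laplace → A3; maximax → A3 (agree)

Row averages: A1=4, A2=-6, A3=74
Highest average = 74 → A3.
Row maxima: A1=80, A2=150, A3=250
Best best-case = 250 → A3.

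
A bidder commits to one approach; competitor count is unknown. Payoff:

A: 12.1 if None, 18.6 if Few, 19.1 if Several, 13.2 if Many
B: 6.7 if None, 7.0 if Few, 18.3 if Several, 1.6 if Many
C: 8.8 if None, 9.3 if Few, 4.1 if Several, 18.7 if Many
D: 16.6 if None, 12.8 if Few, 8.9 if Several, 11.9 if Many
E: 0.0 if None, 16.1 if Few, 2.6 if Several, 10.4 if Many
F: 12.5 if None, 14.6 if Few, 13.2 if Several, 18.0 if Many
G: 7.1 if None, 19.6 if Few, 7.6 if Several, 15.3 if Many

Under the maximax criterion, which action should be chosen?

Row maxima: A=19.1, B=18.3, C=18.7, D=16.6, E=16.1, F=18.0, G=19.6
Best best-case = 19.6 → G.

G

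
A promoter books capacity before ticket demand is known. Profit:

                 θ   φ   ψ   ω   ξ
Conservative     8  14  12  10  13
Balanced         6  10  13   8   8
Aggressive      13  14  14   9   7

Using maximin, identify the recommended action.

Conservative

Row minima: Conservative=8, Balanced=6, Aggressive=7
Best worst-case = 8 → Conservative.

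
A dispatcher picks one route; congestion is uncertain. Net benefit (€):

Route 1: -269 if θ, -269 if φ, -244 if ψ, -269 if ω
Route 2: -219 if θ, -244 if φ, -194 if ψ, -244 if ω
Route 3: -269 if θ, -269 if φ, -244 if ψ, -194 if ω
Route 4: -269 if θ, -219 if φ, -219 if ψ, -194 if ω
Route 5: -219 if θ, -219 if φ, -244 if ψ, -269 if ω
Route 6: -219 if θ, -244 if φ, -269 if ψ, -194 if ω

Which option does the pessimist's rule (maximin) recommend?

Row minima: Route 1=-269, Route 2=-244, Route 3=-269, Route 4=-269, Route 5=-269, Route 6=-269
Best worst-case = -244 → Route 2.

Route 2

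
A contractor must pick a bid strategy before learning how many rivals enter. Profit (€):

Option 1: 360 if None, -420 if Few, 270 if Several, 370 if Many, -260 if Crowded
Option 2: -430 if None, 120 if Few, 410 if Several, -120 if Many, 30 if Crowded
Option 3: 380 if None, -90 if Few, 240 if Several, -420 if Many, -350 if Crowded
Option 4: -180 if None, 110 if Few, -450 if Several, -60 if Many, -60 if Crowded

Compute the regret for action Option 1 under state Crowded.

290

Best payoff under Crowded is 30.
Regret = 30 − (-260) = 290.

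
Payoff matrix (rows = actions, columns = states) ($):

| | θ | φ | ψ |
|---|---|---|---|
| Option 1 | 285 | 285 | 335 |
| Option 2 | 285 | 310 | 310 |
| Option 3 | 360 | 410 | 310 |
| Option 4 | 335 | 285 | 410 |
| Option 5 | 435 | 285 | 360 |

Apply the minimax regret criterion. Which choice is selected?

Option 3

Column bests: θ=435, φ=410, ψ=410.
Option 1 regrets: 150, 125, 75 → max 150
Option 2 regrets: 150, 100, 100 → max 150
Option 3 regrets: 75, 0, 100 → max 100
Option 4 regrets: 100, 125, 0 → max 125
Option 5 regrets: 0, 125, 50 → max 125
Smallest max regret = 100 → Option 3.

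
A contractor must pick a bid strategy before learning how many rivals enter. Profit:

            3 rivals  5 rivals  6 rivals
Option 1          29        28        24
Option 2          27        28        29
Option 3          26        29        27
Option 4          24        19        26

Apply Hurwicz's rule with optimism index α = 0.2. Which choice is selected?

Option 1: 0.2·29 + 0.8·24 = 25
Option 2: 0.2·29 + 0.8·27 = 27.4
Option 3: 0.2·29 + 0.8·26 = 26.6
Option 4: 0.2·26 + 0.8·19 = 20.4
Highest Hurwicz score = 27.4 → Option 2.

Option 2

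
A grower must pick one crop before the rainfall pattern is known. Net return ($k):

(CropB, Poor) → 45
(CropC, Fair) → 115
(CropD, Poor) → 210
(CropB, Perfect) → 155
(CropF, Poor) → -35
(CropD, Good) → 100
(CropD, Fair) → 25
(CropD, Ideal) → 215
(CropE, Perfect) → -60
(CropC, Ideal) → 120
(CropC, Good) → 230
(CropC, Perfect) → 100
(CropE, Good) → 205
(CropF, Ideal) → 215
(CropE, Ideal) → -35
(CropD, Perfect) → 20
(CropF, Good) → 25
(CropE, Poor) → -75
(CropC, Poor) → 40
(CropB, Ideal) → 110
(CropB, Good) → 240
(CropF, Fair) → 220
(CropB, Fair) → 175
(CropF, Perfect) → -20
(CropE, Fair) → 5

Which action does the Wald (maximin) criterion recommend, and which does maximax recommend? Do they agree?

Row minima: CropF=-35, CropB=45, CropE=-75, CropC=40, CropD=20
Best worst-case = 45 → CropB.
Row maxima: CropF=220, CropB=240, CropE=205, CropC=230, CropD=215
Best best-case = 240 → CropB.

maximin → CropB; maximax → CropB (agree)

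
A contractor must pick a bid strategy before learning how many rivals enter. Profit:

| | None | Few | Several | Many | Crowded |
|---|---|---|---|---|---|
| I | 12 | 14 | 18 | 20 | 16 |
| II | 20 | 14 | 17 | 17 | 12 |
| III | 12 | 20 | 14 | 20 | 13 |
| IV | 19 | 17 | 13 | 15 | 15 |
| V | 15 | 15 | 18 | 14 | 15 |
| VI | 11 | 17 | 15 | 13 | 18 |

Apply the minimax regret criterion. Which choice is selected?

Column bests: None=20, Few=20, Several=18, Many=20, Crowded=18.
I regrets: 8, 6, 0, 0, 2 → max 8
II regrets: 0, 6, 1, 3, 6 → max 6
III regrets: 8, 0, 4, 0, 5 → max 8
IV regrets: 1, 3, 5, 5, 3 → max 5
V regrets: 5, 5, 0, 6, 3 → max 6
VI regrets: 9, 3, 3, 7, 0 → max 9
Smallest max regret = 5 → IV.

IV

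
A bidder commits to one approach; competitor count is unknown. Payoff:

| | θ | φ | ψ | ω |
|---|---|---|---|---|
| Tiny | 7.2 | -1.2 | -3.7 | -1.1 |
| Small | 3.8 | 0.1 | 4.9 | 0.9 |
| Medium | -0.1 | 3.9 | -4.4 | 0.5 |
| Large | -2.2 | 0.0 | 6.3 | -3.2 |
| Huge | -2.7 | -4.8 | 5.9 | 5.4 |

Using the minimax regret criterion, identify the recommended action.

Column bests: θ=7.2, φ=3.9, ψ=6.3, ω=5.4.
Tiny regrets: 0.0, 5.1, 10.0, 6.5 → max 10.0
Small regrets: 3.4, 3.8, 1.4, 4.5 → max 4.5
Medium regrets: 7.3, 0.0, 10.7, 4.9 → max 10.7
Large regrets: 9.4, 3.9, 0.0, 8.6 → max 9.4
Huge regrets: 9.9, 8.7, 0.4, 0.0 → max 9.9
Smallest max regret = 4.5 → Small.

Small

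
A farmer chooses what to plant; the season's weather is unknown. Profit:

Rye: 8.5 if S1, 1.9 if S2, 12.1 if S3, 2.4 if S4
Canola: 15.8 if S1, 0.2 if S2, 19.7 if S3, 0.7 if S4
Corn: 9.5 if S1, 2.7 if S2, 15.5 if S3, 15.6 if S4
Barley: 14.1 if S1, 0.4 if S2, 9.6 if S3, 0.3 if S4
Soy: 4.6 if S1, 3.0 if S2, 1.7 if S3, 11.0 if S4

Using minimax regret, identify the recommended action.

Column bests: S1=15.8, S2=3.0, S3=19.7, S4=15.6.
Rye regrets: 7.3, 1.1, 7.6, 13.2 → max 13.2
Canola regrets: 0.0, 2.8, 0.0, 14.9 → max 14.9
Corn regrets: 6.3, 0.3, 4.2, 0.0 → max 6.3
Barley regrets: 1.7, 2.6, 10.1, 15.3 → max 15.3
Soy regrets: 11.2, 0.0, 18.0, 4.6 → max 18.0
Smallest max regret = 6.3 → Corn.

Corn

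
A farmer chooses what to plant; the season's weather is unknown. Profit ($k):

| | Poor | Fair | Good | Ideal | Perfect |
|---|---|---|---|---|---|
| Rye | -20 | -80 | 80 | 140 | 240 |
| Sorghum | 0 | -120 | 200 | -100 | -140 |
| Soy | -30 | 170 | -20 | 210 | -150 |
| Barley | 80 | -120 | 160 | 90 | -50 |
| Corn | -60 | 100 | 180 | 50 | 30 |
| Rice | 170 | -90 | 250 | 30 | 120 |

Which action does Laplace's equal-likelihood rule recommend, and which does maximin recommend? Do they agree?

laplace → Rice; maximin → Corn (disagree)

Row averages: Rye=72, Sorghum=-32, Soy=36, Barley=32, Corn=60, Rice=96
Highest average = 96 → Rice.
Row minima: Rye=-80, Sorghum=-140, Soy=-150, Barley=-120, Corn=-60, Rice=-90
Best worst-case = -60 → Corn.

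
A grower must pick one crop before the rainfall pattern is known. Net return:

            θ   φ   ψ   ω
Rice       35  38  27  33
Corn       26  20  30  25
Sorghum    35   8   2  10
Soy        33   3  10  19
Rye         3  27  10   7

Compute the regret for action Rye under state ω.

Best payoff under ω is 33.
Regret = 33 − 7 = 26.

26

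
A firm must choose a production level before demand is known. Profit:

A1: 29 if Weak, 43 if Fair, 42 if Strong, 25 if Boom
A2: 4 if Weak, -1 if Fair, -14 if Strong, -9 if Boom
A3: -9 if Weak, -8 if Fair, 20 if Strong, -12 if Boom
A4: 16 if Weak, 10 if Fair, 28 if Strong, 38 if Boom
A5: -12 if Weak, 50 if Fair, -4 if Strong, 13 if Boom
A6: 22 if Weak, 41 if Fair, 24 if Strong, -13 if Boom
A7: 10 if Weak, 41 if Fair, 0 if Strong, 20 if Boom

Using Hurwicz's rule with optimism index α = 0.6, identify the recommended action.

A1: 0.6·43 + 0.4·25 = 35.8
A2: 0.6·4 + 0.4·(-14) = -3.2
A3: 0.6·20 + 0.4·(-12) = 7.2
A4: 0.6·38 + 0.4·10 = 26.8
A5: 0.6·50 + 0.4·(-12) = 25.2
A6: 0.6·41 + 0.4·(-13) = 19.4
A7: 0.6·41 + 0.4·0 = 24.6
Highest Hurwicz score = 35.8 → A1.

A1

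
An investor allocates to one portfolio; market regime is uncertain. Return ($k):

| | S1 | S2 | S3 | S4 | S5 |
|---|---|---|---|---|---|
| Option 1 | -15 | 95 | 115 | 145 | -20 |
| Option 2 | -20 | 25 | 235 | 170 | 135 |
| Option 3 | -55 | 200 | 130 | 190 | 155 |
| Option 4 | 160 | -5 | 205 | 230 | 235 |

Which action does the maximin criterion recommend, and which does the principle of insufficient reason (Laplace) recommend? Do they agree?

Row minima: Option 1=-20, Option 2=-20, Option 3=-55, Option 4=-5
Best worst-case = -5 → Option 4.
Row averages: Option 1=64, Option 2=109, Option 3=124, Option 4=165
Highest average = 165 → Option 4.

maximin → Option 4; laplace → Option 4 (agree)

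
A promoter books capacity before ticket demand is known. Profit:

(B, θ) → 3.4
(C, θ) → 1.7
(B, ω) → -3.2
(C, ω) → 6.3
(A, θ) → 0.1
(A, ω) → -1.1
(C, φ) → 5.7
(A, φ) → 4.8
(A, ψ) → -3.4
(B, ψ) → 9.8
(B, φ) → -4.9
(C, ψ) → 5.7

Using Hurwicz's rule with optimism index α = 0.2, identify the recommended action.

A: 0.2·4.8 + 0.8·(-3.4) = -1.76
B: 0.2·9.8 + 0.8·(-4.9) = -1.96
C: 0.2·6.3 + 0.8·1.7 = 2.62
Highest Hurwicz score = 2.62 → C.

C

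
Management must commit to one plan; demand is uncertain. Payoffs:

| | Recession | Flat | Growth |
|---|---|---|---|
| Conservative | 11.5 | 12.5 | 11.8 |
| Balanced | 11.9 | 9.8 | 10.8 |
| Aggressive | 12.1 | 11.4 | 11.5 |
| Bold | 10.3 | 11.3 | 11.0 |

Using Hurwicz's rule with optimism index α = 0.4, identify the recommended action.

Conservative

Conservative: 0.4·12.5 + 0.6·11.5 = 11.9
Balanced: 0.4·11.9 + 0.6·9.8 = 10.64
Aggressive: 0.4·12.1 + 0.6·11.4 = 11.68
Bold: 0.4·11.3 + 0.6·10.3 = 10.7
Highest Hurwicz score = 11.9 → Conservative.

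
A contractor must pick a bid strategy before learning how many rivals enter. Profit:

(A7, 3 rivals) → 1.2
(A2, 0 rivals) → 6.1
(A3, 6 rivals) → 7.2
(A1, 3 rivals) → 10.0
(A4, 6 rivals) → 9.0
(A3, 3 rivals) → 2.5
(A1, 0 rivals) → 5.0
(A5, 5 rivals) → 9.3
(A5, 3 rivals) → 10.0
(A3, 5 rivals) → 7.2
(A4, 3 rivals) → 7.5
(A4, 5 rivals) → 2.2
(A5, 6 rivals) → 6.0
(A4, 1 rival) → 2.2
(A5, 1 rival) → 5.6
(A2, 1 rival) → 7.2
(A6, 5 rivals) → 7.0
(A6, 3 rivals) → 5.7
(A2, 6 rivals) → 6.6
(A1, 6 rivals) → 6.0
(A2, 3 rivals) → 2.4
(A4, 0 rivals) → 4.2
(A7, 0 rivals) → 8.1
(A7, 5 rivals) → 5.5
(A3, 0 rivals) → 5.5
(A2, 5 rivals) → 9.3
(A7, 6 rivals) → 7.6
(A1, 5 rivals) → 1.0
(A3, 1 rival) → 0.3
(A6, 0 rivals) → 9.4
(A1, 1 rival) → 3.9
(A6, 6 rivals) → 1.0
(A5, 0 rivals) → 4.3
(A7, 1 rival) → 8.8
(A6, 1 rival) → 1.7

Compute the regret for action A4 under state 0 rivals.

5.2

Best payoff under 0 rivals is 9.4.
Regret = 9.4 − 4.2 = 5.2.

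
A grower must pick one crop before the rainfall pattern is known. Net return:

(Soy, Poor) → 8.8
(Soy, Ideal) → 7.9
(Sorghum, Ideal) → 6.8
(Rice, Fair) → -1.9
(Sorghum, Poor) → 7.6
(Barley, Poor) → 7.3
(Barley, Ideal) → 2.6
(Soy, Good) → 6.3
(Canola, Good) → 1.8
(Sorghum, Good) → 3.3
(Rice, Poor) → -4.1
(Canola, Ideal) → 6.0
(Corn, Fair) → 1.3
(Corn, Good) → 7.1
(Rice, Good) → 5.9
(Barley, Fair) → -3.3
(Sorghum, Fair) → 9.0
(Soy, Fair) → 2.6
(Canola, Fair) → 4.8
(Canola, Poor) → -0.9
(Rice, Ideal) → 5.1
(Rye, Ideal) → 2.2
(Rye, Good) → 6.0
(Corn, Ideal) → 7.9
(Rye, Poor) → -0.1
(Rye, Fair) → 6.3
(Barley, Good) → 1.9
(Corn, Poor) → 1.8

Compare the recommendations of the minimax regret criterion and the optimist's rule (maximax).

Column bests: Poor=8.8, Fair=9.0, Good=7.1, Ideal=7.9.
Barley regrets: 1.5, 12.3, 5.2, 5.3 → max 12.3
Sorghum regrets: 1.2, 0.0, 3.8, 1.1 → max 3.8
Corn regrets: 7.0, 7.7, 0.0, 0.0 → max 7.7
Soy regrets: 0.0, 6.4, 0.8, 0.0 → max 6.4
Canola regrets: 9.7, 4.2, 5.3, 1.9 → max 9.7
Rice regrets: 12.9, 10.9, 1.2, 2.8 → max 12.9
Rye regrets: 8.9, 2.7, 1.1, 5.7 → max 8.9
Smallest max regret = 3.8 → Sorghum.
Row maxima: Barley=7.3, Sorghum=9.0, Corn=7.9, Soy=8.8, Canola=6.0, Rice=5.9, Rye=6.3
Best best-case = 9.0 → Sorghum.

minimax regret → Sorghum; maximax → Sorghum (agree)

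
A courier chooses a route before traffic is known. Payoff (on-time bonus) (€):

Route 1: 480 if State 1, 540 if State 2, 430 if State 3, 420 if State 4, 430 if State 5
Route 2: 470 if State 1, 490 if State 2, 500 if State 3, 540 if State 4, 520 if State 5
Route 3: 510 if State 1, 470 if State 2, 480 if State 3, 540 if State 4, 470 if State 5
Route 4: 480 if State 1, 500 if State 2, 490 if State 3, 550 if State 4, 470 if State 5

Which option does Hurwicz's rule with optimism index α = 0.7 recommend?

Route 1: 0.7·540 + 0.3·420 = 504
Route 2: 0.7·540 + 0.3·470 = 519
Route 3: 0.7·540 + 0.3·470 = 519
Route 4: 0.7·550 + 0.3·470 = 526
Highest Hurwicz score = 526 → Route 4.

Route 4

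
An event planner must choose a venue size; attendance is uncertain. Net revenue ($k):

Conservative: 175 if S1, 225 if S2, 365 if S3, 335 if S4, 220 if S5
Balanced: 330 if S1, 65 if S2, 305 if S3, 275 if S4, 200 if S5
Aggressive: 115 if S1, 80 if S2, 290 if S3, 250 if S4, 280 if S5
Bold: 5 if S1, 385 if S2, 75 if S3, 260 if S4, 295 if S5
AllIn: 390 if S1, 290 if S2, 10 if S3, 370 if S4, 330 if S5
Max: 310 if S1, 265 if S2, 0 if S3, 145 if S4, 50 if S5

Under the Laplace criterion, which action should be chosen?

Row averages: Conservative=264, Balanced=235, Aggressive=203, Bold=204, AllIn=278, Max=154
Highest average = 278 → AllIn.

AllIn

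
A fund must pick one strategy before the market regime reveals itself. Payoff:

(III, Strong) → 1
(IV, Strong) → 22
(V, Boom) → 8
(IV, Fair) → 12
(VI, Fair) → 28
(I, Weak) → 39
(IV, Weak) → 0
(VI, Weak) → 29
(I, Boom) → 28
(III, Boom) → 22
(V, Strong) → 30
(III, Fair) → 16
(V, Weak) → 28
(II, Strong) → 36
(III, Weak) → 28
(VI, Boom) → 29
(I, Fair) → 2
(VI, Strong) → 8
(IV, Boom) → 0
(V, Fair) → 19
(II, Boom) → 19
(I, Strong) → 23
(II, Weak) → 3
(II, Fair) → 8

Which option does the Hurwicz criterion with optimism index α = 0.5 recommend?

I

I: 0.5·39 + 0.5·2 = 20.5
II: 0.5·36 + 0.5·3 = 19.5
III: 0.5·28 + 0.5·1 = 14.5
IV: 0.5·22 + 0.5·0 = 11
V: 0.5·30 + 0.5·8 = 19
VI: 0.5·29 + 0.5·8 = 18.5
Highest Hurwicz score = 20.5 → I.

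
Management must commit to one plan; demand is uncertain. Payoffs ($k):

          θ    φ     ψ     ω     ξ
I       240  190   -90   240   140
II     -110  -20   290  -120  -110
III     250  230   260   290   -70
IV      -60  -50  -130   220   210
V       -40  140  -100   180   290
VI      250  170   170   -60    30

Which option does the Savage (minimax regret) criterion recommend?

VI

Column bests: θ=250, φ=230, ψ=290, ω=290, ξ=290.
I regrets: 10, 40, 380, 50, 150 → max 380
II regrets: 360, 250, 0, 410, 400 → max 410
III regrets: 0, 0, 30, 0, 360 → max 360
IV regrets: 310, 280, 420, 70, 80 → max 420
V regrets: 290, 90, 390, 110, 0 → max 390
VI regrets: 0, 60, 120, 350, 260 → max 350
Smallest max regret = 350 → VI.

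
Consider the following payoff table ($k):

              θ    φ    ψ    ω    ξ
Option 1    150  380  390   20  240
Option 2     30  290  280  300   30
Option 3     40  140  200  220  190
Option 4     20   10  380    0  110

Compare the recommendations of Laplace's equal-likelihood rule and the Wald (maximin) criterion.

laplace → Option 1; maximin → Option 3 (disagree)

Row averages: Option 1=236, Option 2=186, Option 3=158, Option 4=104
Highest average = 236 → Option 1.
Row minima: Option 1=20, Option 2=30, Option 3=40, Option 4=0
Best worst-case = 40 → Option 3.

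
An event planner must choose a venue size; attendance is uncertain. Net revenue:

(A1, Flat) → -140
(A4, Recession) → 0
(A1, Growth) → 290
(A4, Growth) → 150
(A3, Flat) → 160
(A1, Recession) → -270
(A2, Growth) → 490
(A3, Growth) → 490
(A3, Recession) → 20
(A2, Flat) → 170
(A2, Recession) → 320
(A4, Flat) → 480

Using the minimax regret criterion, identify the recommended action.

Column bests: Recession=320, Flat=480, Growth=490.
A1 regrets: 590, 620, 200 → max 620
A2 regrets: 0, 310, 0 → max 310
A3 regrets: 300, 320, 0 → max 320
A4 regrets: 320, 0, 340 → max 340
Smallest max regret = 310 → A2.

A2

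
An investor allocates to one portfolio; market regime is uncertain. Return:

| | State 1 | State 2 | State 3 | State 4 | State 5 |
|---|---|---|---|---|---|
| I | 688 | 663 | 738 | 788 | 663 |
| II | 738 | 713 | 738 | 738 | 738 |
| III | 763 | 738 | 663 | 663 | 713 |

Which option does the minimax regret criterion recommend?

II

Column bests: State 1=763, State 2=738, State 3=738, State 4=788, State 5=738.
I regrets: 75, 75, 0, 0, 75 → max 75
II regrets: 25, 25, 0, 50, 0 → max 50
III regrets: 0, 0, 75, 125, 25 → max 125
Smallest max regret = 50 → II.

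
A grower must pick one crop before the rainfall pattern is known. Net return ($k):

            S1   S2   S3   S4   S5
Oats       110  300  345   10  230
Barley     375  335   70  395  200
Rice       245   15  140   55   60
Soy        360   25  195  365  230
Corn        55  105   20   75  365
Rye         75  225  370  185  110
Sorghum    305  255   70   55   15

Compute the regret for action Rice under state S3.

230

Best payoff under S3 is 370.
Regret = 370 − 140 = 230.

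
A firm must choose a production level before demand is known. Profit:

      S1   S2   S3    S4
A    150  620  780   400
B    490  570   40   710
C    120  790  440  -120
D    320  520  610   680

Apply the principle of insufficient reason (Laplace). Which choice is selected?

D

Row averages: A=487.5, B=452.5, C=307.5, D=532.5
Highest average = 532.5 → D.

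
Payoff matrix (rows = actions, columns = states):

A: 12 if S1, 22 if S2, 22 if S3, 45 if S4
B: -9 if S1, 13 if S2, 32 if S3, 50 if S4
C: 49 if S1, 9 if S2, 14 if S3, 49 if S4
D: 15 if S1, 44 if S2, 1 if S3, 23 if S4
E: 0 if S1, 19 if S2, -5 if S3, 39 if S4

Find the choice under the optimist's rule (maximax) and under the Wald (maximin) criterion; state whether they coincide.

maximax → B; maximin → A (disagree)

Row maxima: A=45, B=50, C=49, D=44, E=39
Best best-case = 50 → B.
Row minima: A=12, B=-9, C=9, D=1, E=-5
Best worst-case = 12 → A.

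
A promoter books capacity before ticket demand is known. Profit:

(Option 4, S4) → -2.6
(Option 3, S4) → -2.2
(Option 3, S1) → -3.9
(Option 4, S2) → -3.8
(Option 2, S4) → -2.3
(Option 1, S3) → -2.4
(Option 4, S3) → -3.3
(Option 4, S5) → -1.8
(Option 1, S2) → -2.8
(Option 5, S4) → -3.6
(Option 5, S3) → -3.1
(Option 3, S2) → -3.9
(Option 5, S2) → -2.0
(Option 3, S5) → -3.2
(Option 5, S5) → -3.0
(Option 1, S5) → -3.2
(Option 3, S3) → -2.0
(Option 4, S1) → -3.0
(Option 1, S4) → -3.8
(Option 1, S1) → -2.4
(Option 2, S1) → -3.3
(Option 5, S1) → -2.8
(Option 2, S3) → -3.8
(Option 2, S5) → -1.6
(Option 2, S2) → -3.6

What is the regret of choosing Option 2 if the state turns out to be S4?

0.1

Best payoff under S4 is -2.2.
Regret = -2.2 − (-2.3) = 0.1.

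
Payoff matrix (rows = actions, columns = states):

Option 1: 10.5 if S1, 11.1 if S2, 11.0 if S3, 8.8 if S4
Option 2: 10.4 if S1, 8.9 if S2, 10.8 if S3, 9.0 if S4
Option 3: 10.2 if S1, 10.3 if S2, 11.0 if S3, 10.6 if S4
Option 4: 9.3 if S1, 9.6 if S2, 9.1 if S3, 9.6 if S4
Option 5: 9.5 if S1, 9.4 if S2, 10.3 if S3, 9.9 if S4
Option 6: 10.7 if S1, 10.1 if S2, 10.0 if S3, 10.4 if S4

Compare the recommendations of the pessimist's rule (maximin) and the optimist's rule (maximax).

Row minima: Option 1=8.8, Option 2=8.9, Option 3=10.2, Option 4=9.1, Option 5=9.4, Option 6=10.0
Best worst-case = 10.2 → Option 3.
Row maxima: Option 1=11.1, Option 2=10.8, Option 3=11.0, Option 4=9.6, Option 5=10.3, Option 6=10.7
Best best-case = 11.1 → Option 1.

maximin → Option 3; maximax → Option 1 (disagree)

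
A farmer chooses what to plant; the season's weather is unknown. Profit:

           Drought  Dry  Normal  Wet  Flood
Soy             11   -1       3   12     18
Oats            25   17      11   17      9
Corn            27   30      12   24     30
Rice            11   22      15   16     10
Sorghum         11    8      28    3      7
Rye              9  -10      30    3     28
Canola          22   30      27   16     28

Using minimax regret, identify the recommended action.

Canola

Column bests: Drought=27, Dry=30, Normal=30, Wet=24, Flood=30.
Soy regrets: 16, 31, 27, 12, 12 → max 31
Oats regrets: 2, 13, 19, 7, 21 → max 21
Corn regrets: 0, 0, 18, 0, 0 → max 18
Rice regrets: 16, 8, 15, 8, 20 → max 20
Sorghum regrets: 16, 22, 2, 21, 23 → max 23
Rye regrets: 18, 40, 0, 21, 2 → max 40
Canola regrets: 5, 0, 3, 8, 2 → max 8
Smallest max regret = 8 → Canola.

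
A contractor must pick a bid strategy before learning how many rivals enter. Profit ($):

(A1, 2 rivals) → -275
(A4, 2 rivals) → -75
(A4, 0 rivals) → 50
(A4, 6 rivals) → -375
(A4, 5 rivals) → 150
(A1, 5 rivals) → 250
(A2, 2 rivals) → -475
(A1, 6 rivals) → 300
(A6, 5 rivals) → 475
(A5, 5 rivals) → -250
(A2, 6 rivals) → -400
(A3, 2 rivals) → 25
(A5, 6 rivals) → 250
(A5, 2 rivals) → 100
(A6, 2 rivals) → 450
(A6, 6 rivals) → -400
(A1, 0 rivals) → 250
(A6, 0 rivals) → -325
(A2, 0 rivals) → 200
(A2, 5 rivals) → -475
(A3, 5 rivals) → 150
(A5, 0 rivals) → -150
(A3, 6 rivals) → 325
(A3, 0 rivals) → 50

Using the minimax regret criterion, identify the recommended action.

A3

Column bests: 0 rivals=250, 2 rivals=450, 5 rivals=475, 6 rivals=325.
A1 regrets: 0, 725, 225, 25 → max 725
A2 regrets: 50, 925, 950, 725 → max 950
A3 regrets: 200, 425, 325, 0 → max 425
A4 regrets: 200, 525, 325, 700 → max 700
A5 regrets: 400, 350, 725, 75 → max 725
A6 regrets: 575, 0, 0, 725 → max 725
Smallest max regret = 425 → A3.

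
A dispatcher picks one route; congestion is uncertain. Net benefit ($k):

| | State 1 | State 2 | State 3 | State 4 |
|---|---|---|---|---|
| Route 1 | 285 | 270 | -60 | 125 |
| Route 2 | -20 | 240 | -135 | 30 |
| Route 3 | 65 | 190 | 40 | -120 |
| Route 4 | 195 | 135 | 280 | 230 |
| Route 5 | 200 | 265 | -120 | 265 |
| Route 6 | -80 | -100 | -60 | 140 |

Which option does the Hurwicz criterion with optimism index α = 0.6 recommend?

Route 1: 0.6·285 + 0.4·(-60) = 147
Route 2: 0.6·240 + 0.4·(-135) = 90
Route 3: 0.6·190 + 0.4·(-120) = 66
Route 4: 0.6·280 + 0.4·135 = 222
Route 5: 0.6·265 + 0.4·(-120) = 111
Route 6: 0.6·140 + 0.4·(-100) = 44
Highest Hurwicz score = 222 → Route 4.

Route 4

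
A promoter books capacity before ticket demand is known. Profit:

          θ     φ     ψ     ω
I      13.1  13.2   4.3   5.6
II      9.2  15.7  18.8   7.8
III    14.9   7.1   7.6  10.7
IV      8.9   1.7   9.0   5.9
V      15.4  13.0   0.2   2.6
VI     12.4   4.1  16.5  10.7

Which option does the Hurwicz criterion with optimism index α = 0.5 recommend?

II

I: 0.5·13.2 + 0.5·4.3 = 8.75
II: 0.5·18.8 + 0.5·7.8 = 13.3
III: 0.5·14.9 + 0.5·7.1 = 11
IV: 0.5·9.0 + 0.5·1.7 = 5.35
V: 0.5·15.4 + 0.5·0.2 = 7.8
VI: 0.5·16.5 + 0.5·4.1 = 10.3
Highest Hurwicz score = 13.3 → II.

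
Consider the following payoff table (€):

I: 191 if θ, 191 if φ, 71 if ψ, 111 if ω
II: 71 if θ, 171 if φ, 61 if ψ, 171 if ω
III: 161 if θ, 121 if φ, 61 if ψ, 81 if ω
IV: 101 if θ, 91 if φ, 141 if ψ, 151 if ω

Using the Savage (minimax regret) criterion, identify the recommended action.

Column bests: θ=191, φ=191, ψ=141, ω=171.
I regrets: 0, 0, 70, 60 → max 70
II regrets: 120, 20, 80, 0 → max 120
III regrets: 30, 70, 80, 90 → max 90
IV regrets: 90, 100, 0, 20 → max 100
Smallest max regret = 70 → I.

I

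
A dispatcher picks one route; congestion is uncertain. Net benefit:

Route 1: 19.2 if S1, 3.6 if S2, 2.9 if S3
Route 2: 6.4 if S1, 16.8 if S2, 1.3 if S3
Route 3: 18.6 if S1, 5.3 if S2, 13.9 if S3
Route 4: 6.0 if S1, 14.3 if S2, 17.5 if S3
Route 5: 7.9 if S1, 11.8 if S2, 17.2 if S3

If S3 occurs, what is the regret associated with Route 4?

0.0

Best payoff under S3 is 17.5.
Regret = 17.5 − 17.5 = 0.0.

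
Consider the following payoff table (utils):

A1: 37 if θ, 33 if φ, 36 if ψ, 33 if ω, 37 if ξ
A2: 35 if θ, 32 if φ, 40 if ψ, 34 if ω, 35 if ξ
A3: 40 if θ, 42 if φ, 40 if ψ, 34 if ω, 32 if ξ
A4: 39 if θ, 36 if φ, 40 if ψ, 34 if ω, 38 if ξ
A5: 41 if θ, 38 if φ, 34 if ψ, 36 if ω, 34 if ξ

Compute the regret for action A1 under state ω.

3

Best payoff under ω is 36.
Regret = 36 − 33 = 3.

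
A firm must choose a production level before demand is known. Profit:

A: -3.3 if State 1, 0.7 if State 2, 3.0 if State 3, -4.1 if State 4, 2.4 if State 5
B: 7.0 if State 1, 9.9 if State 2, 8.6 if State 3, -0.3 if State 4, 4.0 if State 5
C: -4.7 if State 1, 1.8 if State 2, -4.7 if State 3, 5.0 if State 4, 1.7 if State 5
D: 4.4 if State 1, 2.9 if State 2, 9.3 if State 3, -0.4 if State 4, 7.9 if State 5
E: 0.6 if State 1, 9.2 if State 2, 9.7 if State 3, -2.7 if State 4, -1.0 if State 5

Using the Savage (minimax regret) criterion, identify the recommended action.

B

Column bests: State 1=7.0, State 2=9.9, State 3=9.7, State 4=5.0, State 5=7.9.
A regrets: 10.3, 9.2, 6.7, 9.1, 5.5 → max 10.3
B regrets: 0.0, 0.0, 1.1, 5.3, 3.9 → max 5.3
C regrets: 11.7, 8.1, 14.4, 0.0, 6.2 → max 14.4
D regrets: 2.6, 7.0, 0.4, 5.4, 0.0 → max 7.0
E regrets: 6.4, 0.7, 0.0, 7.7, 8.9 → max 8.9
Smallest max regret = 5.3 → B.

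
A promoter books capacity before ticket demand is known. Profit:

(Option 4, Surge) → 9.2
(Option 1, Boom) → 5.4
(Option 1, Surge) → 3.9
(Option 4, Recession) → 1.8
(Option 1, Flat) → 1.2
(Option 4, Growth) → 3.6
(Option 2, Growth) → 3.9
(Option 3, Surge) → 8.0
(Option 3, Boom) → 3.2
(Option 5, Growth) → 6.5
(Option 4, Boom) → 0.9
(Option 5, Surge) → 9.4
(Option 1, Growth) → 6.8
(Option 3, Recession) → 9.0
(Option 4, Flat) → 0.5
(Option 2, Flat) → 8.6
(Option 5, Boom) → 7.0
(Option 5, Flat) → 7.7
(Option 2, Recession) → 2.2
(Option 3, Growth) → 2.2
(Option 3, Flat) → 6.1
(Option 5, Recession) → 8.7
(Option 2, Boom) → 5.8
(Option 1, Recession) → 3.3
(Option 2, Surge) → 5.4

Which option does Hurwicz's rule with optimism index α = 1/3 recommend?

Option 5

Option 1: 1/3·6.8 + 2/3·1.2 = 46/15
Option 2: 1/3·8.6 + 2/3·2.2 = 13/3
Option 3: 1/3·9.0 + 2/3·2.2 = 67/15
Option 4: 1/3·9.2 + 2/3·0.5 = 3.4
Option 5: 1/3·9.4 + 2/3·6.5 = 112/15
Highest Hurwicz score = 112/15 → Option 5.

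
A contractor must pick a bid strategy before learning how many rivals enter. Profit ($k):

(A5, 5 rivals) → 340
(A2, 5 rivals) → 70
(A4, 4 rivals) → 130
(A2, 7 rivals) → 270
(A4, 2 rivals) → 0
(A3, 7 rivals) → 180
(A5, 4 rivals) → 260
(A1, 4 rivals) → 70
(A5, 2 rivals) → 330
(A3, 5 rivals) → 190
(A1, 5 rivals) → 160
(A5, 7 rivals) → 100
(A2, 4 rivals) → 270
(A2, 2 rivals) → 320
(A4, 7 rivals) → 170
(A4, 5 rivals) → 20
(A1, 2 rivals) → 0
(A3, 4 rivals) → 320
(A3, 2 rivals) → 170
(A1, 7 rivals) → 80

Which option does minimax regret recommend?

A3

Column bests: 2 rivals=330, 4 rivals=320, 5 rivals=340, 7 rivals=270.
A1 regrets: 330, 250, 180, 190 → max 330
A2 regrets: 10, 50, 270, 0 → max 270
A3 regrets: 160, 0, 150, 90 → max 160
A4 regrets: 330, 190, 320, 100 → max 330
A5 regrets: 0, 60, 0, 170 → max 170
Smallest max regret = 160 → A3.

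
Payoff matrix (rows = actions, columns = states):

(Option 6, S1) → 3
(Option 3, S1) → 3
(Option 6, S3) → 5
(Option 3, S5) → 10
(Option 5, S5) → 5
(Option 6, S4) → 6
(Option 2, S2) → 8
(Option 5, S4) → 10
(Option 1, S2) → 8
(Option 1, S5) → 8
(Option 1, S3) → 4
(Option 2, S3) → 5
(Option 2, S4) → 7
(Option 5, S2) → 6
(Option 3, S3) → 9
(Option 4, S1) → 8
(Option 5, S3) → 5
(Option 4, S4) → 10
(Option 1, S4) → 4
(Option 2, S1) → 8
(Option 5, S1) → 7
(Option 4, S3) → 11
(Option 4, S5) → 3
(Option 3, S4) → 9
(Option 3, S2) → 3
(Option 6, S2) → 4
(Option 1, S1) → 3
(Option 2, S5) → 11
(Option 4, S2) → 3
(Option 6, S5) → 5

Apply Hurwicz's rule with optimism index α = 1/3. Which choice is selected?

Option 2

Option 1: 1/3·8 + 2/3·3 = 14/3
Option 2: 1/3·11 + 2/3·5 = 7
Option 3: 1/3·10 + 2/3·3 = 16/3
Option 4: 1/3·11 + 2/3·3 = 17/3
Option 5: 1/3·10 + 2/3·5 = 20/3
Option 6: 1/3·6 + 2/3·3 = 4
Highest Hurwicz score = 7 → Option 2.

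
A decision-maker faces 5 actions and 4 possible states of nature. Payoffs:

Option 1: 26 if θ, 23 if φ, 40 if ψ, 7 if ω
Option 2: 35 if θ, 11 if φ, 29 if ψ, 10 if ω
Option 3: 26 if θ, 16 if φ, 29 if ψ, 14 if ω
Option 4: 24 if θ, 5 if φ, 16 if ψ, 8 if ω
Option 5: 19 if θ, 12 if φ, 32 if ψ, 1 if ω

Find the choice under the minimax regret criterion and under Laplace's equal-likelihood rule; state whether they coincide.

Column bests: θ=35, φ=23, ψ=40, ω=14.
Option 1 regrets: 9, 0, 0, 7 → max 9
Option 2 regrets: 0, 12, 11, 4 → max 12
Option 3 regrets: 9, 7, 11, 0 → max 11
Option 4 regrets: 11, 18, 24, 6 → max 24
Option 5 regrets: 16, 11, 8, 13 → max 16
Smallest max regret = 9 → Option 1.
Row averages: Option 1=24, Option 2=21.25, Option 3=21.25, Option 4=13.25, Option 5=16
Highest average = 24 → Option 1.

minimax regret → Option 1; laplace → Option 1 (agree)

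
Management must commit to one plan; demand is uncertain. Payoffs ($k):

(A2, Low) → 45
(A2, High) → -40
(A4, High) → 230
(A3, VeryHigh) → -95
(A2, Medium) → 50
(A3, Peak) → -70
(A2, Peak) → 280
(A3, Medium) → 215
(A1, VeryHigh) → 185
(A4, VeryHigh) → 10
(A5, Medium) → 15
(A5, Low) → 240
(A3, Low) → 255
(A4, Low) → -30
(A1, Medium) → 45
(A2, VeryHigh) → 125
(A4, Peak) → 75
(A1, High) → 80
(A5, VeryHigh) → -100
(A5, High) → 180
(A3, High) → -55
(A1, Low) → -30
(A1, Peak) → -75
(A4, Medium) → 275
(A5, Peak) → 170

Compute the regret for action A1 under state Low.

285

Best payoff under Low is 255.
Regret = 255 − (-30) = 285.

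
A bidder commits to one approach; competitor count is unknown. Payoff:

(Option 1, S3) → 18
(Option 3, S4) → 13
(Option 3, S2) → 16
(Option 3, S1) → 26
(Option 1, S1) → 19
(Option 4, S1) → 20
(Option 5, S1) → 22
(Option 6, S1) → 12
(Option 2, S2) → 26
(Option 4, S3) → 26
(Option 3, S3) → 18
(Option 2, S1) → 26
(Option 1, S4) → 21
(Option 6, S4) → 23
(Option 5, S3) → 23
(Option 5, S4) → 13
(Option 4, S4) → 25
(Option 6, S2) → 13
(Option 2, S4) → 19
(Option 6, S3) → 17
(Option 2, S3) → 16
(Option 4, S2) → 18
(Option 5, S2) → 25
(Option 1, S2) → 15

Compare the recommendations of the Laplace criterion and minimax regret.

Row averages: Option 1=18.25, Option 2=21.75, Option 3=18.25, Option 4=22.25, Option 5=20.75, Option 6=16.25
Highest average = 22.25 → Option 4.
Column bests: S1=26, S2=26, S3=26, S4=25.
Option 1 regrets: 7, 11, 8, 4 → max 11
Option 2 regrets: 0, 0, 10, 6 → max 10
Option 3 regrets: 0, 10, 8, 12 → max 12
Option 4 regrets: 6, 8, 0, 0 → max 8
Option 5 regrets: 4, 1, 3, 12 → max 12
Option 6 regrets: 14, 13, 9, 2 → max 14
Smallest max regret = 8 → Option 4.

laplace → Option 4; minimax regret → Option 4 (agree)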